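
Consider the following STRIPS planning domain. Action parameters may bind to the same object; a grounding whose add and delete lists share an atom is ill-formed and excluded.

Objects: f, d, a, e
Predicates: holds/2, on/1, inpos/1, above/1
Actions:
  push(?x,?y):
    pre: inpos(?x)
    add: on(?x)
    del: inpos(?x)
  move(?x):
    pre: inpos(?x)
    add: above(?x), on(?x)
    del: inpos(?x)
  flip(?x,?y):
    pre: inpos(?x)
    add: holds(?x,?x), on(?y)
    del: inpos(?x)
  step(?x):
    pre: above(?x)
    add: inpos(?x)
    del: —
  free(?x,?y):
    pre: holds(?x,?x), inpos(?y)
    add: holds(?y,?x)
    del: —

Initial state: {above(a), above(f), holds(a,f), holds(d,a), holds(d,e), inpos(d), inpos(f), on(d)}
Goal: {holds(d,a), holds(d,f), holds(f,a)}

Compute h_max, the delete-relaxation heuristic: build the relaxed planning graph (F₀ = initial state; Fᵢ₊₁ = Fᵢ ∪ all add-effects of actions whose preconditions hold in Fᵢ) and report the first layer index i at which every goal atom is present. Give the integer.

3

F0 = init (8 atoms)
F1 = F0 ∪ {above(d), holds(d,d), holds(f,f), inpos(a), on(a), on(e), on(f)}  (15 atoms)
F2 = F1 ∪ {holds(a,a), holds(a,d), holds(d,f), holds(f,d)}  (19 atoms)
F3 = F2 ∪ {holds(f,a)}  (20 atoms)
goal ⊆ F3  ⇒  h_max = 3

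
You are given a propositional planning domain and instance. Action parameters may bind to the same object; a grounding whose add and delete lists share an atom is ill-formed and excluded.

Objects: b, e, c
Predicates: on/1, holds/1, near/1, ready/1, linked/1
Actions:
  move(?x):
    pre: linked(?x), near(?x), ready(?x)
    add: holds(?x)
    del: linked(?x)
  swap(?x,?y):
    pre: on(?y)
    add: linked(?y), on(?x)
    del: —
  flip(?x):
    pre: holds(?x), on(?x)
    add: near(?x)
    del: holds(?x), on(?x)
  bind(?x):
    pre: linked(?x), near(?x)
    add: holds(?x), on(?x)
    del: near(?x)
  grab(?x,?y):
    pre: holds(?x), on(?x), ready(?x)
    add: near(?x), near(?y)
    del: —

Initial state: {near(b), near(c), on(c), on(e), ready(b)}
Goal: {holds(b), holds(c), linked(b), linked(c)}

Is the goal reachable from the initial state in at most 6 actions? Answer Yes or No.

1. swap(b,c)  →  {linked(c), near(b), near(c), on(b), on(c), on(e), ready(b)}
2. swap(b,b)  →  {linked(b), linked(c), near(b), near(c), on(b), on(c), on(e), ready(b)}
3. bind(b)  →  {holds(b), linked(b), linked(c), near(c), on(b), on(c), on(e), ready(b)}
4. bind(c)  →  {holds(b), holds(c), linked(b), linked(c), on(b), on(c), on(e), ready(b)}
optimal plan length = 4; 4 ≤ 6

Yes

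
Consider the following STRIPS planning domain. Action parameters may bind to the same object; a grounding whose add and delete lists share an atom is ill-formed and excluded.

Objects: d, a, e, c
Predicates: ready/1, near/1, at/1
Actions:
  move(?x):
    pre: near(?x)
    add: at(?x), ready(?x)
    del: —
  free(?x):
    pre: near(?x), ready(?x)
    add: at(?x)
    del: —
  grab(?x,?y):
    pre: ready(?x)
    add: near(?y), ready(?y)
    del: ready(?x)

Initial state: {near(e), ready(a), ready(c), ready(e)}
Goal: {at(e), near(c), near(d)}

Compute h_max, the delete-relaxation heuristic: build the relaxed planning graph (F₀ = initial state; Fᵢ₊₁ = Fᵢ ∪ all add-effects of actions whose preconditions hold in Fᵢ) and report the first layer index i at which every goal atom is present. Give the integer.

1

F0 = init (4 atoms)
F1 = F0 ∪ {at(e), near(a), near(c), near(d), ready(d)}  (9 atoms)
goal ⊆ F1  ⇒  h_max = 1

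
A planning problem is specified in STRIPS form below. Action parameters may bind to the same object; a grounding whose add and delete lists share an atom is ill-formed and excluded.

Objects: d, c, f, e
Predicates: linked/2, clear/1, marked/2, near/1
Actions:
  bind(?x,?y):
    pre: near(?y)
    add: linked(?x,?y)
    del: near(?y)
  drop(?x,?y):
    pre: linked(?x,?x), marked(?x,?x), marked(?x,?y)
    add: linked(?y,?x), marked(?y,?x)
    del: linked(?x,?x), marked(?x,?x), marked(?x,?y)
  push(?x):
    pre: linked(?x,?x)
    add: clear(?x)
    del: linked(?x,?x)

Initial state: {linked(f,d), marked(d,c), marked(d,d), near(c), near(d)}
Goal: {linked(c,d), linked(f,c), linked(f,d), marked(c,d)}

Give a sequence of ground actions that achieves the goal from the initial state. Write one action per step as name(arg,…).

bind(d,d); bind(f,c); drop(d,c)

1. bind(d,d)  →  {linked(d,d), linked(f,d), marked(d,c), marked(d,d), near(c)}
2. bind(f,c)  →  {linked(d,d), linked(f,c), linked(f,d), marked(d,c), marked(d,d)}
3. drop(d,c)  →  {linked(c,d), linked(f,c), linked(f,d), marked(c,d)}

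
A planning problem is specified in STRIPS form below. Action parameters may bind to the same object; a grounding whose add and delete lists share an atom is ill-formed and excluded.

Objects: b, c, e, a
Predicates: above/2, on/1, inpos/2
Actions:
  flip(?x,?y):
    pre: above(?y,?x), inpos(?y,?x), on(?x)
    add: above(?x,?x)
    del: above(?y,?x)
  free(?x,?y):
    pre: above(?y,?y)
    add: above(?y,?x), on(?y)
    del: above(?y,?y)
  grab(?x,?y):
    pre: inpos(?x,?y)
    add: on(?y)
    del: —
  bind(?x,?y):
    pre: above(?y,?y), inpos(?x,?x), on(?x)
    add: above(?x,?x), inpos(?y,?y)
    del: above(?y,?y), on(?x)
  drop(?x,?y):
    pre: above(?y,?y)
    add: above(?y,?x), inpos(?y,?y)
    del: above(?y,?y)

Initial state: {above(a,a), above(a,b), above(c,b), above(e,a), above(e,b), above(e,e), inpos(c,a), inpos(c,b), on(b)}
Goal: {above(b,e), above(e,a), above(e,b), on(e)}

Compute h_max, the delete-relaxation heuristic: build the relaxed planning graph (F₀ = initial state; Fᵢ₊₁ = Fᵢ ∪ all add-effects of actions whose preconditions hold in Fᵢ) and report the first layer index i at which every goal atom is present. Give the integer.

2

F0 = init (9 atoms)
F1 = F0 ∪ {above(a,c), above(a,e), above(b,b), above(e,c), inpos(a,a), inpos(e,e), on(a), on(e)}  (17 atoms)
F2 = F1 ∪ {above(b,a), above(b,c), above(b,e), inpos(b,b)}  (21 atoms)
goal ⊆ F2  ⇒  h_max = 2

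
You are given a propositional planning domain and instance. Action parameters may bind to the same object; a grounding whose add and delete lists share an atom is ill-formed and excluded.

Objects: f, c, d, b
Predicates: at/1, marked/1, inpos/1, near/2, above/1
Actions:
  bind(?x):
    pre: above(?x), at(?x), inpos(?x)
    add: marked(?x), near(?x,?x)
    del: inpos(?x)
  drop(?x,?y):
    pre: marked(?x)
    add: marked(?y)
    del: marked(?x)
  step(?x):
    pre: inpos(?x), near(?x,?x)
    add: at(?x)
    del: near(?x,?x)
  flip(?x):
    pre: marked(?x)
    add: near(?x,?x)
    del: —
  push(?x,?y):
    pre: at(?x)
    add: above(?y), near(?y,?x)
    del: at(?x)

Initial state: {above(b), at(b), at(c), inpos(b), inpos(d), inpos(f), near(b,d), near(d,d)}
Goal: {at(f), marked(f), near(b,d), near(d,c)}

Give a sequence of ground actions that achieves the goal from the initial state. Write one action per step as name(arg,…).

1. bind(b)  →  {above(b), at(b), at(c), inpos(d), inpos(f), marked(b), near(b,b), near(b,d), near(d,d)}
2. drop(b,f)  →  {above(b), at(b), at(c), inpos(d), inpos(f), marked(f), near(b,b), near(b,d), near(d,d)}
3. flip(f)  →  {above(b), at(b), at(c), inpos(d), inpos(f), marked(f), near(b,b), near(b,d), near(d,d), near(f,f)}
4. step(f)  →  {above(b), at(b), at(c), at(f), inpos(d), inpos(f), marked(f), near(b,b), near(b,d), near(d,d)}
5. push(c,d)  →  {above(b), above(d), at(b), at(f), inpos(d), inpos(f), marked(f), near(b,b), near(b,d), near(d,c), near(d,d)}

bind(b); drop(b,f); flip(f); step(f); push(c,d)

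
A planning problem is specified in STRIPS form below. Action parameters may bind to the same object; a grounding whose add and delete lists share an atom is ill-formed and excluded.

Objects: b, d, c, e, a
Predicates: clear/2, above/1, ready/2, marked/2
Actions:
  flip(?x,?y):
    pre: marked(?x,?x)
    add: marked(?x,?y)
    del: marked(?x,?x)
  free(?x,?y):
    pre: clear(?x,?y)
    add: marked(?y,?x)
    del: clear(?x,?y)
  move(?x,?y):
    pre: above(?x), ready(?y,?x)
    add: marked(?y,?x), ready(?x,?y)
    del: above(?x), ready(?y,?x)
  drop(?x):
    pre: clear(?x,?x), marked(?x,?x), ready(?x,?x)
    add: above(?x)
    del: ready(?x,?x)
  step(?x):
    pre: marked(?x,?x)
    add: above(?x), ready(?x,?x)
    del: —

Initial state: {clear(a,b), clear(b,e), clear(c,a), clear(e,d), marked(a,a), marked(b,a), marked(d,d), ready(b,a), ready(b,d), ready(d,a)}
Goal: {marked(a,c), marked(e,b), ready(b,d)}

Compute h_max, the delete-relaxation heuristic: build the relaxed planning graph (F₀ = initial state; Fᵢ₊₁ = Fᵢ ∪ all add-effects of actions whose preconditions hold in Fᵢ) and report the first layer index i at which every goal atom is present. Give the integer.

F0 = init (10 atoms)
F1 = F0 ∪ {above(a), above(d), marked(a,b), marked(a,c), marked(a,d), marked(a,e), marked(d,a), marked(d,b), marked(d,c), marked(d,e), marked(e,b), ready(a,a), ready(d,d)}  (23 atoms)
goal ⊆ F1  ⇒  h_max = 1

1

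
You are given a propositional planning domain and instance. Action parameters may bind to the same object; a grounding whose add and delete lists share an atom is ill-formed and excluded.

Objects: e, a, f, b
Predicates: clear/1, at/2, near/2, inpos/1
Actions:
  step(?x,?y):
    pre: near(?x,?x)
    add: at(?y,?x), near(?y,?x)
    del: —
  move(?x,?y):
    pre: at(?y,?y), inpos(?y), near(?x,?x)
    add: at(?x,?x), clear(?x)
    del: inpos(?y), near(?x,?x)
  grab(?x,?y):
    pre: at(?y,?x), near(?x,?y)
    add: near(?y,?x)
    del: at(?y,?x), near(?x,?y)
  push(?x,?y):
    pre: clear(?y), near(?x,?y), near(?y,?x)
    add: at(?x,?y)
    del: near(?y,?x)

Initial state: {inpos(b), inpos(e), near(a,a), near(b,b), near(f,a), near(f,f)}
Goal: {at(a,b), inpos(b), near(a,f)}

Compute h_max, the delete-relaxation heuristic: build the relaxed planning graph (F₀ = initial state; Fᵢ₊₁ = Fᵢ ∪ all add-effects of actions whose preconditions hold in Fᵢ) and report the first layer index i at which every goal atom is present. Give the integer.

1

F0 = init (6 atoms)
F1 = F0 ∪ {at(a,a), at(a,b), at(a,f), at(b,a), at(b,b), at(b,f), at(e,a), at(e,b), at(e,f), at(f,a), at(f,b), at(f,f), near(a,b), near(a,f), near(b,a), near(b,f), near(e,a), near(e,b), near(e,f), near(f,b)}  (26 atoms)
goal ⊆ F1  ⇒  h_max = 1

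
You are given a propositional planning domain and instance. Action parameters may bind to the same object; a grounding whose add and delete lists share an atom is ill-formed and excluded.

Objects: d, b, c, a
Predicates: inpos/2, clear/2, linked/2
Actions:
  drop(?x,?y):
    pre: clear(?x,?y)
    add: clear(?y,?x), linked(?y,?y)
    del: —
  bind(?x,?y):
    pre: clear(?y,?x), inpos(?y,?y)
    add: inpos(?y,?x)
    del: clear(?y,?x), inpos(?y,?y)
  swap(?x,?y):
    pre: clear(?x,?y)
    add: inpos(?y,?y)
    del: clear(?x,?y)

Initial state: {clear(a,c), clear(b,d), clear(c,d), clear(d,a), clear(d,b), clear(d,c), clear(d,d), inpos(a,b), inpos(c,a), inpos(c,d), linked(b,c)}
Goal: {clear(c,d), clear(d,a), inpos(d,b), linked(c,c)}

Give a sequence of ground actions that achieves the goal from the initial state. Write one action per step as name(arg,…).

1. drop(d,c)  →  {clear(a,c), clear(b,d), clear(c,d), clear(d,a), clear(d,b), clear(d,c), clear(d,d), inpos(a,b), inpos(c,a), inpos(c,d), linked(b,c), linked(c,c)}
2. swap(d,d)  →  {clear(a,c), clear(b,d), clear(c,d), clear(d,a), clear(d,b), clear(d,c), inpos(a,b), inpos(c,a), inpos(c,d), inpos(d,d), linked(b,c), linked(c,c)}
3. bind(b,d)  →  {clear(a,c), clear(b,d), clear(c,d), clear(d,a), clear(d,c), inpos(a,b), inpos(c,a), inpos(c,d), inpos(d,b), linked(b,c), linked(c,c)}

drop(d,c); swap(d,d); bind(b,d)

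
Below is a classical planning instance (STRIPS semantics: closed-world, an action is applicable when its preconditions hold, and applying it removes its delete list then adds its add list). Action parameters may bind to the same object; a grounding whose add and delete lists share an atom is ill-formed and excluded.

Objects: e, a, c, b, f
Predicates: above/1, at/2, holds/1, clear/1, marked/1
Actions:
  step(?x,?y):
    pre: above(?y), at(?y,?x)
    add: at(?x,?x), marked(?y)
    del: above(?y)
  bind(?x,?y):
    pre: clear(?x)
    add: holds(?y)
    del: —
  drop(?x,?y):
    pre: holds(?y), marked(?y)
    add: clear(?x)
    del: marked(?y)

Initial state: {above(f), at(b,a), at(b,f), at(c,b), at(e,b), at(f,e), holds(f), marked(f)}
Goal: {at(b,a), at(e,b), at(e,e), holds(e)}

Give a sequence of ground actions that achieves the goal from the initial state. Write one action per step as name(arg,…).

1. step(e,f)  →  {at(b,a), at(b,f), at(c,b), at(e,b), at(e,e), at(f,e), holds(f), marked(f)}
2. drop(e,f)  →  {at(b,a), at(b,f), at(c,b), at(e,b), at(e,e), at(f,e), clear(e), holds(f)}
3. bind(e,e)  →  {at(b,a), at(b,f), at(c,b), at(e,b), at(e,e), at(f,e), clear(e), holds(e), holds(f)}

step(e,f); drop(e,f); bind(e,e)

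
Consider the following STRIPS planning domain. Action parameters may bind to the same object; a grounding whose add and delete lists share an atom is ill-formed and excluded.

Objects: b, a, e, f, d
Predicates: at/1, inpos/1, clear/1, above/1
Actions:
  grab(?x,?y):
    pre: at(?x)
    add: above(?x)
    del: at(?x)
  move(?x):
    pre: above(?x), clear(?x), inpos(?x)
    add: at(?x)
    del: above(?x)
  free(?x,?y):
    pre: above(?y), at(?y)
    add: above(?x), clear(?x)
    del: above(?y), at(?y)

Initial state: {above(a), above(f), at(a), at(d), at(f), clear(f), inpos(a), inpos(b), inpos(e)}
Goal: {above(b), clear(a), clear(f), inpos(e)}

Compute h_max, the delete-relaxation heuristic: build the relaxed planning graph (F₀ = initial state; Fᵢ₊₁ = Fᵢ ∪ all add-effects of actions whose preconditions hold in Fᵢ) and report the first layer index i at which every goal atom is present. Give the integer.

F0 = init (9 atoms)
F1 = F0 ∪ {above(b), above(d), above(e), clear(a), clear(b), clear(d), clear(e)}  (16 atoms)
goal ⊆ F1  ⇒  h_max = 1

1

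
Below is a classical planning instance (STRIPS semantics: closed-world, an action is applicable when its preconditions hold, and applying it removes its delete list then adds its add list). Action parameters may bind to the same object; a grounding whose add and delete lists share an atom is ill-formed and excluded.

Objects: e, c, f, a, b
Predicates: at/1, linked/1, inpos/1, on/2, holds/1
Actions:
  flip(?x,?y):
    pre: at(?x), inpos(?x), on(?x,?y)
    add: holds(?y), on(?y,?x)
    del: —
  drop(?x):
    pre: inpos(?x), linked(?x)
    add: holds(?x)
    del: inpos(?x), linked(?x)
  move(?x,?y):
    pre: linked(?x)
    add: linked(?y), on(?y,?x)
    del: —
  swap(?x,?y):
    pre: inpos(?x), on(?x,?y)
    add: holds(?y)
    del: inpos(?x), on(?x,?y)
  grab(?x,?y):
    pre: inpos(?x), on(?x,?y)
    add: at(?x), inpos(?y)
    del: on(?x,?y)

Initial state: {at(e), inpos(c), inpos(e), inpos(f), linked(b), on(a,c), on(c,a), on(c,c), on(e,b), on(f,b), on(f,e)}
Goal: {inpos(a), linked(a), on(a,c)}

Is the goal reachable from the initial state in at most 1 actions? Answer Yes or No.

1. move(b,a)  →  {at(e), inpos(c), inpos(e), inpos(f), linked(a), linked(b), on(a,b), on(a,c), on(c,a), on(c,c), on(e,b), on(f,b), on(f,e)}
2. grab(c,a)  →  {at(c), at(e), inpos(a), inpos(c), inpos(e), inpos(f), linked(a), linked(b), on(a,b), on(a,c), on(c,c), on(e,b), on(f,b), on(f,e)}
optimal plan length = 2; 2 > 1

No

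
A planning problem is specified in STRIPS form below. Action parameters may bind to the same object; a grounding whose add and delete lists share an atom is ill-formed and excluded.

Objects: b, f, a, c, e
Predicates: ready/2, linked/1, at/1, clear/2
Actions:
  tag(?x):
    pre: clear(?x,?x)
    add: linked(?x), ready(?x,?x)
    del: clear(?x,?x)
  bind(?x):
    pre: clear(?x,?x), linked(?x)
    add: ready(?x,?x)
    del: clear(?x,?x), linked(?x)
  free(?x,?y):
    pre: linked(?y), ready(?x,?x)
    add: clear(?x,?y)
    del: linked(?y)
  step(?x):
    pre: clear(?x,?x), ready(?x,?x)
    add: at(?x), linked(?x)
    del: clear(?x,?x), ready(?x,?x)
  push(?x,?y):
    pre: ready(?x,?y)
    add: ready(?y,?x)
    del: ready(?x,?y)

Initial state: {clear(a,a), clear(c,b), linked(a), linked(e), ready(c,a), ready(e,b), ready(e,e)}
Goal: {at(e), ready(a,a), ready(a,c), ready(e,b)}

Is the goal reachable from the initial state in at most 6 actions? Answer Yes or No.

Yes

1. tag(a)  →  {clear(c,b), linked(a), linked(e), ready(a,a), ready(c,a), ready(e,b), ready(e,e)}
2. free(e,e)  →  {clear(c,b), clear(e,e), linked(a), ready(a,a), ready(c,a), ready(e,b), ready(e,e)}
3. step(e)  →  {at(e), clear(c,b), linked(a), linked(e), ready(a,a), ready(c,a), ready(e,b)}
4. push(c,a)  →  {at(e), clear(c,b), linked(a), linked(e), ready(a,a), ready(a,c), ready(e,b)}
optimal plan length = 4; 4 ≤ 6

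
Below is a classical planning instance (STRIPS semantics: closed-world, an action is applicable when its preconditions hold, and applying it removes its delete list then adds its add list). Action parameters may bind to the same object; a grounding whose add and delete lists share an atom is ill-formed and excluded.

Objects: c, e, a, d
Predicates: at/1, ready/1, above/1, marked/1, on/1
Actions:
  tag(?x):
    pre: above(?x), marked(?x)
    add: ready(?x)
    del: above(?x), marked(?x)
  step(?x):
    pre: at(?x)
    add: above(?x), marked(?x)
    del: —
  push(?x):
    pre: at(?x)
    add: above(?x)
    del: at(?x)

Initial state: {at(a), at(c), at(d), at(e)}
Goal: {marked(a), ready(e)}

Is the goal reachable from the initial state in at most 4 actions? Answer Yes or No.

Yes

1. step(e)  →  {above(e), at(a), at(c), at(d), at(e), marked(e)}
2. tag(e)  →  {at(a), at(c), at(d), at(e), ready(e)}
3. step(a)  →  {above(a), at(a), at(c), at(d), at(e), marked(a), ready(e)}
optimal plan length = 3; 3 ≤ 4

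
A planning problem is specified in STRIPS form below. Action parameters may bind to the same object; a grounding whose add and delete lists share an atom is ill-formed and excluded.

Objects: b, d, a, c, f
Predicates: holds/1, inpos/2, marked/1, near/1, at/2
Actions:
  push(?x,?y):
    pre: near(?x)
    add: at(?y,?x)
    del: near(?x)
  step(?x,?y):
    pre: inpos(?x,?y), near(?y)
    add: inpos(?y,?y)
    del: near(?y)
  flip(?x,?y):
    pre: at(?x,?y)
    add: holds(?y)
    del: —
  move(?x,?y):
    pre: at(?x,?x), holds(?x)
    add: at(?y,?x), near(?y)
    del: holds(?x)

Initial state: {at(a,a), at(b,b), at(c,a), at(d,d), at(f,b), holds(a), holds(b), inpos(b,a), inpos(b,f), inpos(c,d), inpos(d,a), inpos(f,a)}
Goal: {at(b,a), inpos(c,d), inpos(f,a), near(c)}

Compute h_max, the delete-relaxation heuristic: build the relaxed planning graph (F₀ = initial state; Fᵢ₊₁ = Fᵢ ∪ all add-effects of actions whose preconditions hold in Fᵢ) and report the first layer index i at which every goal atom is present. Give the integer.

1

F0 = init (12 atoms)
F1 = F0 ∪ {at(a,b), at(b,a), at(c,b), at(d,a), at(d,b), at(f,a), holds(d), near(a), near(b), near(c), near(d), near(f)}  (24 atoms)
goal ⊆ F1  ⇒  h_max = 1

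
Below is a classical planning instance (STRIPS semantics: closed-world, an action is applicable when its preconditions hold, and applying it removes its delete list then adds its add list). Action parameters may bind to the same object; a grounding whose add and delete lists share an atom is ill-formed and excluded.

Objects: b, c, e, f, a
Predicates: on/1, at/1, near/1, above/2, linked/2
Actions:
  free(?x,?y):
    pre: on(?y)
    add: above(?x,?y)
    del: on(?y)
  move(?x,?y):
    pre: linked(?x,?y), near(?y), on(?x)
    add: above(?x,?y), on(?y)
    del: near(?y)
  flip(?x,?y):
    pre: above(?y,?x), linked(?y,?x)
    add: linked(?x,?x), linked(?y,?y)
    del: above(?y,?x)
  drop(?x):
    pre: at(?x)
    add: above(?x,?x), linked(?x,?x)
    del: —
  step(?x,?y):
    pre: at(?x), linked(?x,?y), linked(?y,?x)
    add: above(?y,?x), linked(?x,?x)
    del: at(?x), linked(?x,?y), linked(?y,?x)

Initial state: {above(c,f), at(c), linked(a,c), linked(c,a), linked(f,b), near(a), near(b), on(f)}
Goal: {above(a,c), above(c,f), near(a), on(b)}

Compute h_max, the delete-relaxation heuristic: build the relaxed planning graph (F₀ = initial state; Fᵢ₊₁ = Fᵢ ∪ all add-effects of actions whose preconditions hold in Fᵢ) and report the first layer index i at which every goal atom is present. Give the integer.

1

F0 = init (8 atoms)
F1 = F0 ∪ {above(a,c), above(a,f), above(b,f), above(c,c), above(e,f), above(f,b), above(f,f), linked(c,c), on(b)}  (17 atoms)
goal ⊆ F1  ⇒  h_max = 1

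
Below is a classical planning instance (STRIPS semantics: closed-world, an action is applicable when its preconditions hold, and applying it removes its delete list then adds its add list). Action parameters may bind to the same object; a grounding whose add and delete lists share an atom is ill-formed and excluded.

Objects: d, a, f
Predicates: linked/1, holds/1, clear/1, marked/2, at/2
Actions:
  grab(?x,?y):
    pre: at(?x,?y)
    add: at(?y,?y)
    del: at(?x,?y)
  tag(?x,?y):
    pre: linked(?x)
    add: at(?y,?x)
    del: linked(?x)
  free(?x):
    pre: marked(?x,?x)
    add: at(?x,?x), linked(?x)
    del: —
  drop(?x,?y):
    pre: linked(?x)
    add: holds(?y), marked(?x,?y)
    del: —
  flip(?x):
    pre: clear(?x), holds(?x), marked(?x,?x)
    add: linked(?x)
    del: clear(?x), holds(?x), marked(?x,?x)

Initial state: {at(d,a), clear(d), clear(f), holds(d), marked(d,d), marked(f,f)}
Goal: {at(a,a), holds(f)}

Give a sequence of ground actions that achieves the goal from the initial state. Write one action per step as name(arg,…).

1. grab(d,a)  →  {at(a,a), clear(d), clear(f), holds(d), marked(d,d), marked(f,f)}
2. free(d)  →  {at(a,a), at(d,d), clear(d), clear(f), holds(d), linked(d), marked(d,d), marked(f,f)}
3. drop(d,f)  →  {at(a,a), at(d,d), clear(d), clear(f), holds(d), holds(f), linked(d), marked(d,d), marked(d,f), marked(f,f)}

grab(d,a); free(d); drop(d,f)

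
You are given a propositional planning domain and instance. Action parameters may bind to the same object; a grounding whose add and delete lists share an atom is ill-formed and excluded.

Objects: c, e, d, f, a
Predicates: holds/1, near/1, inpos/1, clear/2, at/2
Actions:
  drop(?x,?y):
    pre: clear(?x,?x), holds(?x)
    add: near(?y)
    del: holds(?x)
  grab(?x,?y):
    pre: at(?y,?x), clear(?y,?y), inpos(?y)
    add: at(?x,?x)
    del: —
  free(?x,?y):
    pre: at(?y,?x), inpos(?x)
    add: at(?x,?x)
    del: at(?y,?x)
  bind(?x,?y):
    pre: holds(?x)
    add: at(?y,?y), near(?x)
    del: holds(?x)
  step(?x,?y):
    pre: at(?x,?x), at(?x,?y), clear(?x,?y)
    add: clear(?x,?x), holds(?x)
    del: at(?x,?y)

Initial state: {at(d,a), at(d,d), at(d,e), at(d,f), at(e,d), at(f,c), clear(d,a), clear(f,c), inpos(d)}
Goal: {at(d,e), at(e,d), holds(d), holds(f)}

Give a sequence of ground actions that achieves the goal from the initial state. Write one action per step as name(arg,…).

step(d,a); grab(f,d); step(f,c)

1. step(d,a)  →  {at(d,d), at(d,e), at(d,f), at(e,d), at(f,c), clear(d,a), clear(d,d), clear(f,c), holds(d), inpos(d)}
2. grab(f,d)  →  {at(d,d), at(d,e), at(d,f), at(e,d), at(f,c), at(f,f), clear(d,a), clear(d,d), clear(f,c), holds(d), inpos(d)}
3. step(f,c)  →  {at(d,d), at(d,e), at(d,f), at(e,d), at(f,f), clear(d,a), clear(d,d), clear(f,c), clear(f,f), holds(d), holds(f), inpos(d)}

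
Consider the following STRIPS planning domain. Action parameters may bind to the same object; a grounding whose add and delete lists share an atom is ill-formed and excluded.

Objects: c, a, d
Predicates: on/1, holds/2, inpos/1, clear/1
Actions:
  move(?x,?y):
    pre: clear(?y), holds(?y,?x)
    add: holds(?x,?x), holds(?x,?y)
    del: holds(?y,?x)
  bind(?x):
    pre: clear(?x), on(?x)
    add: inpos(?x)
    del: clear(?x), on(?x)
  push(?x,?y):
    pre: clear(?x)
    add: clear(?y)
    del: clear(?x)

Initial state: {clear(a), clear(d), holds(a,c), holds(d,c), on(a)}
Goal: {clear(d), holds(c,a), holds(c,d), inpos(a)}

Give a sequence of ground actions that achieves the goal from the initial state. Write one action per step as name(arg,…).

move(c,a); move(c,d); bind(a)

1. move(c,a)  →  {clear(a), clear(d), holds(c,a), holds(c,c), holds(d,c), on(a)}
2. move(c,d)  →  {clear(a), clear(d), holds(c,a), holds(c,c), holds(c,d), on(a)}
3. bind(a)  →  {clear(d), holds(c,a), holds(c,c), holds(c,d), inpos(a)}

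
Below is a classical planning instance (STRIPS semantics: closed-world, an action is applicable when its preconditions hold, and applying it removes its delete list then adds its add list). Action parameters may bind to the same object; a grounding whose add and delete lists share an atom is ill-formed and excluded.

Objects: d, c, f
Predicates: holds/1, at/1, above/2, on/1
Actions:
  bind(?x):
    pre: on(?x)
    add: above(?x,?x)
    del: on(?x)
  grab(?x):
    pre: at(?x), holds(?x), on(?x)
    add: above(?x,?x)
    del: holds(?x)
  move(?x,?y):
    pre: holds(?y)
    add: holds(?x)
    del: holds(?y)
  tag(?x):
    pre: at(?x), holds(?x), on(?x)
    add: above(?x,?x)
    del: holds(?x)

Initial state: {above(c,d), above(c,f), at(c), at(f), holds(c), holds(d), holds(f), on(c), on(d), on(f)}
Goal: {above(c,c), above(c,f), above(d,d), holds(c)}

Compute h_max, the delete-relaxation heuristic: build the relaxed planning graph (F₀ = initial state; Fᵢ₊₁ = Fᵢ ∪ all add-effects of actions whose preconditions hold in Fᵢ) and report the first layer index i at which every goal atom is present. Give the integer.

F0 = init (10 atoms)
F1 = F0 ∪ {above(c,c), above(d,d), above(f,f)}  (13 atoms)
goal ⊆ F1  ⇒  h_max = 1

1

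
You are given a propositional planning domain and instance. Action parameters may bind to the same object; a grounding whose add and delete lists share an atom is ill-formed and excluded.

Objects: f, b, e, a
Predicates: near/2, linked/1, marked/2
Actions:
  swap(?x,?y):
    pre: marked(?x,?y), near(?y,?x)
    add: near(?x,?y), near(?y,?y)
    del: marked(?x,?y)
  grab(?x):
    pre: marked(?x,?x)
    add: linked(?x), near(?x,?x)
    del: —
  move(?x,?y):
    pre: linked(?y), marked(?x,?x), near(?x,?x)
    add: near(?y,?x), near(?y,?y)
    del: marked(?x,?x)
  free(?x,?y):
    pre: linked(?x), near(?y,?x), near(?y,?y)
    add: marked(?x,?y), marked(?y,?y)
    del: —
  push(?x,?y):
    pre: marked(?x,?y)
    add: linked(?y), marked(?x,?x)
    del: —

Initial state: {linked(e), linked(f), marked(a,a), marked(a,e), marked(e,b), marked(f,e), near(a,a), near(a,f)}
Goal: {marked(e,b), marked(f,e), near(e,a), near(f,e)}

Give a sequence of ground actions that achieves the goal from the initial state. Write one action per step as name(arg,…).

move(a,e); free(e,e); move(e,f)

1. move(a,e)  →  {linked(e), linked(f), marked(a,e), marked(e,b), marked(f,e), near(a,a), near(a,f), near(e,a), near(e,e)}
2. free(e,e)  →  {linked(e), linked(f), marked(a,e), marked(e,b), marked(e,e), marked(f,e), near(a,a), near(a,f), near(e,a), near(e,e)}
3. move(e,f)  →  {linked(e), linked(f), marked(a,e), marked(e,b), marked(f,e), near(a,a), near(a,f), near(e,a), near(e,e), near(f,e), near(f,f)}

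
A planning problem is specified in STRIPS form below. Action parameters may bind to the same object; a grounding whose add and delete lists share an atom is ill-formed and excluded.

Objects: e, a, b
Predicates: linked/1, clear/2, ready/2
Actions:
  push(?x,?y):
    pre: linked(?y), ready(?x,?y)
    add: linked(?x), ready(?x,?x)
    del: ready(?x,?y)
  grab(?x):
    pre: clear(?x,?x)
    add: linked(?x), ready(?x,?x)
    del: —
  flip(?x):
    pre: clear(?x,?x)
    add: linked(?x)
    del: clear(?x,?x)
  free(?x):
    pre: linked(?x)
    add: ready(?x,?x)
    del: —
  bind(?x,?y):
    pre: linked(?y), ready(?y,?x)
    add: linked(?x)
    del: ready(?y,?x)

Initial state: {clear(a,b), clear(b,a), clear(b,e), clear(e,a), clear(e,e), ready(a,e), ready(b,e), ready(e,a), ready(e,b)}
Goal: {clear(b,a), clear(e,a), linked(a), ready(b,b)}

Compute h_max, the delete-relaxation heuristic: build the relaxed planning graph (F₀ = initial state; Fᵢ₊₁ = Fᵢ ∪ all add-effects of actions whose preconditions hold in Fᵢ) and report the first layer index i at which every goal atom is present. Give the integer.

F0 = init (9 atoms)
F1 = F0 ∪ {linked(e), ready(e,e)}  (11 atoms)
F2 = F1 ∪ {linked(a), linked(b), ready(a,a), ready(b,b)}  (15 atoms)
goal ⊆ F2  ⇒  h_max = 2

2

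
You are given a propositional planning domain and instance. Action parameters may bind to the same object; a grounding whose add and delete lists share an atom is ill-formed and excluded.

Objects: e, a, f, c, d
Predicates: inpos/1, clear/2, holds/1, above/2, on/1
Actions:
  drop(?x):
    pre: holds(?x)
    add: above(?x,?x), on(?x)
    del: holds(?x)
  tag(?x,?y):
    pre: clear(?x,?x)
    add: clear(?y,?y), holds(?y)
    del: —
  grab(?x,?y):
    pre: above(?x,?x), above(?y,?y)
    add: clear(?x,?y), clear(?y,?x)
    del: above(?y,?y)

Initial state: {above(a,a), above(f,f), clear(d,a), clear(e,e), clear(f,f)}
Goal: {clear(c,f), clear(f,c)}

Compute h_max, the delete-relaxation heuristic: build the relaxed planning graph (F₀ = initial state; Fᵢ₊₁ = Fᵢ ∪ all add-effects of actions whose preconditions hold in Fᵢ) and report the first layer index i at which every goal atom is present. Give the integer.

3

F0 = init (5 atoms)
F1 = F0 ∪ {clear(a,a), clear(a,f), clear(c,c), clear(d,d), clear(f,a), holds(a), holds(c), holds(d), holds(e), holds(f)}  (15 atoms)
F2 = F1 ∪ {above(c,c), above(d,d), above(e,e), on(a), on(c), on(d), on(e), on(f)}  (23 atoms)
F3 = F2 ∪ {clear(a,c), clear(a,d), clear(a,e), clear(c,a), clear(c,d), clear(c,e), clear(c,f), clear(d,c), clear(d,e), clear(d,f), clear(e,a), clear(e,c), clear(e,d), clear(e,f), clear(f,c), clear(f,d), clear(f,e)}  (40 atoms)
goal ⊆ F3  ⇒  h_max = 3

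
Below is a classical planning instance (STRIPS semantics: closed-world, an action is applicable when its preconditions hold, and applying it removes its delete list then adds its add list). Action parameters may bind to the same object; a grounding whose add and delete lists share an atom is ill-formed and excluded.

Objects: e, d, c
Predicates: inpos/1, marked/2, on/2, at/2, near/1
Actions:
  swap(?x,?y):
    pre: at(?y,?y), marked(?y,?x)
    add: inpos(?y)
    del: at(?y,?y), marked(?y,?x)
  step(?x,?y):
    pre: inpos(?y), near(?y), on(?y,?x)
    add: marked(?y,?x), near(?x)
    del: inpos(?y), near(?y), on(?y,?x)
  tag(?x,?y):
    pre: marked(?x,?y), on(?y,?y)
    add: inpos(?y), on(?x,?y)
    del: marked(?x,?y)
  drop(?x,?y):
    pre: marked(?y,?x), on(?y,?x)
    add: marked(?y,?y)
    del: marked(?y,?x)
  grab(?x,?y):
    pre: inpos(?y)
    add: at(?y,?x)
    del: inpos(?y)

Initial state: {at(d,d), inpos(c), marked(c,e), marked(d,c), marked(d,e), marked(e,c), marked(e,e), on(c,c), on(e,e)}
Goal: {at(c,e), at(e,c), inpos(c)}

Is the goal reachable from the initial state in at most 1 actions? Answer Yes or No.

1. tag(e,e)  →  {at(d,d), inpos(c), inpos(e), marked(c,e), marked(d,c), marked(d,e), marked(e,c), on(c,c), on(e,e)}
2. grab(e,c)  →  {at(c,e), at(d,d), inpos(e), marked(c,e), marked(d,c), marked(d,e), marked(e,c), on(c,c), on(e,e)}
3. tag(e,c)  →  {at(c,e), at(d,d), inpos(c), inpos(e), marked(c,e), marked(d,c), marked(d,e), on(c,c), on(e,c), on(e,e)}
4. grab(c,e)  →  {at(c,e), at(d,d), at(e,c), inpos(c), marked(c,e), marked(d,c), marked(d,e), on(c,c), on(e,c), on(e,e)}
optimal plan length = 4; 4 > 1

No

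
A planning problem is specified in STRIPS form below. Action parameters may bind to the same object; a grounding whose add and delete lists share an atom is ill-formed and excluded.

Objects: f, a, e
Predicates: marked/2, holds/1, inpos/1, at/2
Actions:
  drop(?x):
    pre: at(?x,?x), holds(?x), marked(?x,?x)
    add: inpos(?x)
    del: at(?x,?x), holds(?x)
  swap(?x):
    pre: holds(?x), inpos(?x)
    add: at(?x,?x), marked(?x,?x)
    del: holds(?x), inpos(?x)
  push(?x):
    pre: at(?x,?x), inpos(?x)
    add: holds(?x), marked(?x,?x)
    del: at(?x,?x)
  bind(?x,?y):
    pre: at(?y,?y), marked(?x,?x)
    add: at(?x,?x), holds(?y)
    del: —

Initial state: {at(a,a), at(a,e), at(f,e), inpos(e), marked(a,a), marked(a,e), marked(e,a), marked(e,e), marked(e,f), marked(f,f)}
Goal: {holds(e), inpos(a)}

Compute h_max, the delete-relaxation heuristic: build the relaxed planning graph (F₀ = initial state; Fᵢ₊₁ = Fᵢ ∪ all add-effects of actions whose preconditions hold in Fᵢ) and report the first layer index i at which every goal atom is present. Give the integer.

F0 = init (10 atoms)
F1 = F0 ∪ {at(e,e), at(f,f), holds(a)}  (13 atoms)
F2 = F1 ∪ {holds(e), holds(f), inpos(a)}  (16 atoms)
goal ⊆ F2  ⇒  h_max = 2

2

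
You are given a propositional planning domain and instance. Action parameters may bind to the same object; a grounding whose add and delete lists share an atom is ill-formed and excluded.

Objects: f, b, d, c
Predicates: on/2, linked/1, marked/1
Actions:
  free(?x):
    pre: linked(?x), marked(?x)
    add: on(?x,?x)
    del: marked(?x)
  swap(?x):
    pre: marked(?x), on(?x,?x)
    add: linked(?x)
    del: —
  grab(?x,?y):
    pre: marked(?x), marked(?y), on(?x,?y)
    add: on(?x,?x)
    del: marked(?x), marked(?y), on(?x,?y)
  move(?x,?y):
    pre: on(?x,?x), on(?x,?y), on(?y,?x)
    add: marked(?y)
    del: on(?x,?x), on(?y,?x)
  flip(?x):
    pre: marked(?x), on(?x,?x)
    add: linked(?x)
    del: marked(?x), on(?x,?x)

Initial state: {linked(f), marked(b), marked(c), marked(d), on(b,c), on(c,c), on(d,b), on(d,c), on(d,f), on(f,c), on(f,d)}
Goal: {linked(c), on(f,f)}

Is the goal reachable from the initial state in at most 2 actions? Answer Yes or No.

No

1. swap(c)  →  {linked(c), linked(f), marked(b), marked(c), marked(d), on(b,c), on(c,c), on(d,b), on(d,c), on(d,f), on(f,c), on(f,d)}
2. grab(d,b)  →  {linked(c), linked(f), marked(c), on(b,c), on(c,c), on(d,c), on(d,d), on(d,f), on(f,c), on(f,d)}
3. move(d,f)  →  {linked(c), linked(f), marked(c), marked(f), on(b,c), on(c,c), on(d,c), on(d,f), on(f,c)}
4. free(f)  →  {linked(c), linked(f), marked(c), on(b,c), on(c,c), on(d,c), on(d,f), on(f,c), on(f,f)}
optimal plan length = 4; 4 > 2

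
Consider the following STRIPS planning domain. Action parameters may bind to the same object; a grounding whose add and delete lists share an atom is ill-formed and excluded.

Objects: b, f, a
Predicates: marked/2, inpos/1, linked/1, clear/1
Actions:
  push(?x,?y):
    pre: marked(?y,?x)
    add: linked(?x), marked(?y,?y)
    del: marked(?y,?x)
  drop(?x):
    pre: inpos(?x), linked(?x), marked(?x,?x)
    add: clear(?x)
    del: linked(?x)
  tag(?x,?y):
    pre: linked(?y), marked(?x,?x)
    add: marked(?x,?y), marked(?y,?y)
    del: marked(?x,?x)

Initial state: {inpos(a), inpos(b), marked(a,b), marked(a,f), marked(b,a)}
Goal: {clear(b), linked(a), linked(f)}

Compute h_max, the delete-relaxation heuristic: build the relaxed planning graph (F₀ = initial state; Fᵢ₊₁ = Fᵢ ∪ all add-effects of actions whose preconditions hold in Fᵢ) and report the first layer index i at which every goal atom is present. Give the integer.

2

F0 = init (5 atoms)
F1 = F0 ∪ {linked(a), linked(b), linked(f), marked(a,a), marked(b,b)}  (10 atoms)
F2 = F1 ∪ {clear(a), clear(b), marked(b,f), marked(f,f)}  (14 atoms)
goal ⊆ F2  ⇒  h_max = 2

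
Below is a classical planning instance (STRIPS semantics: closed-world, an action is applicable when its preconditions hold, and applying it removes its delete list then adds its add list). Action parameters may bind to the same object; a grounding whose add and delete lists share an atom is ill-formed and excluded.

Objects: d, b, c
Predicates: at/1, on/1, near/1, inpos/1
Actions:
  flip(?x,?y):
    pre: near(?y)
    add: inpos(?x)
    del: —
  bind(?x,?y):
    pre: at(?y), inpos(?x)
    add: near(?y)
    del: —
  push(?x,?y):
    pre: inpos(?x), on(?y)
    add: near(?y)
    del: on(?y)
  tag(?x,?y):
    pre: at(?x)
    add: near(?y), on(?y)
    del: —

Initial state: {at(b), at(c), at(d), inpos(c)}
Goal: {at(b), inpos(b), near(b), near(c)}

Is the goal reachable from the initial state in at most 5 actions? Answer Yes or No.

1. bind(c,b)  →  {at(b), at(c), at(d), inpos(c), near(b)}
2. flip(b,b)  →  {at(b), at(c), at(d), inpos(b), inpos(c), near(b)}
3. bind(b,c)  →  {at(b), at(c), at(d), inpos(b), inpos(c), near(b), near(c)}
optimal plan length = 3; 3 ≤ 5

Yes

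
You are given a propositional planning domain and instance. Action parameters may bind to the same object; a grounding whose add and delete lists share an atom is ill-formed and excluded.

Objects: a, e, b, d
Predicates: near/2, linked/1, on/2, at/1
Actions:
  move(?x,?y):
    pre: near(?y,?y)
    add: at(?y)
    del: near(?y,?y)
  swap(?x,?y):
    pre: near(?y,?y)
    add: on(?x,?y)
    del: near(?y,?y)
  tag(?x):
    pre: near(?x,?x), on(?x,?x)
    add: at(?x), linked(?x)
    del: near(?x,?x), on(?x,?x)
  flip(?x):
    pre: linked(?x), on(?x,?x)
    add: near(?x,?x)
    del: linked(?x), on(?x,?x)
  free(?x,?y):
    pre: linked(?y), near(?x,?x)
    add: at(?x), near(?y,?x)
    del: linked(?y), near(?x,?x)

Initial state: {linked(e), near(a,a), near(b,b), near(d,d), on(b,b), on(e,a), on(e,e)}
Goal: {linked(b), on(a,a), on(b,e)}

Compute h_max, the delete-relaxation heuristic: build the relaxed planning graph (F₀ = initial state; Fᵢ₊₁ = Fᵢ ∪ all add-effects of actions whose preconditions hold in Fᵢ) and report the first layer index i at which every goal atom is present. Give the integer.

2

F0 = init (7 atoms)
F1 = F0 ∪ {at(a), at(b), at(d), linked(b), near(e,a), near(e,b), near(e,d), near(e,e), on(a,a), on(a,b), on(a,d), on(b,a), on(b,d), on(d,a), on(d,b), on(d,d), on(e,b), on(e,d)}  (25 atoms)
F2 = F1 ∪ {at(e), linked(a), linked(d), near(b,a), near(b,d), near(b,e), on(a,e), on(b,e), on(d,e)}  (34 atoms)
goal ⊆ F2  ⇒  h_max = 2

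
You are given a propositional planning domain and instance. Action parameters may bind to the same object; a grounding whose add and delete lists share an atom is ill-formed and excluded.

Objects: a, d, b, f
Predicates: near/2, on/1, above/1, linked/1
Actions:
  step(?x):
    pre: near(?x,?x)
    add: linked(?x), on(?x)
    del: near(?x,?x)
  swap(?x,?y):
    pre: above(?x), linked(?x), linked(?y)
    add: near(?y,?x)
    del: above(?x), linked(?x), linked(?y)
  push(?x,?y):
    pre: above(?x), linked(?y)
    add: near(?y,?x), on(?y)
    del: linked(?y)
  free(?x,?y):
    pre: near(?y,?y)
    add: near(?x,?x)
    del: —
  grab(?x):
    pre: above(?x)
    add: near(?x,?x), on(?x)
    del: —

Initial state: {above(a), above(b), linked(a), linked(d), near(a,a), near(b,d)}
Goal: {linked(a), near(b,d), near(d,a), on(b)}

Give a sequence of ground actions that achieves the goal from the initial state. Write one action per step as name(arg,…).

push(a,d); grab(b)

1. push(a,d)  →  {above(a), above(b), linked(a), near(a,a), near(b,d), near(d,a), on(d)}
2. grab(b)  →  {above(a), above(b), linked(a), near(a,a), near(b,b), near(b,d), near(d,a), on(b), on(d)}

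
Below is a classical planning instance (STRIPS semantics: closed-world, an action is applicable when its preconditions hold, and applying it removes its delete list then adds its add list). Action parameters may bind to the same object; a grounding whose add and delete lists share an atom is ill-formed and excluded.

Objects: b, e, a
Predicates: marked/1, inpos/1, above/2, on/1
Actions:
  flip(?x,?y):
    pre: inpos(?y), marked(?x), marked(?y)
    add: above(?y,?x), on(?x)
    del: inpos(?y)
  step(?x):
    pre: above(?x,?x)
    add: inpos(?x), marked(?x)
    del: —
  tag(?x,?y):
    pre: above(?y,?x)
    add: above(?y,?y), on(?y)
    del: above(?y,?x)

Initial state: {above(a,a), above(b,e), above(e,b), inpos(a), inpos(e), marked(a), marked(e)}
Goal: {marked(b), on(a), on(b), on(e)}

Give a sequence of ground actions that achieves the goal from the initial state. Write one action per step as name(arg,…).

1. flip(e,e)  →  {above(a,a), above(b,e), above(e,b), above(e,e), inpos(a), marked(a), marked(e), on(e)}
2. flip(a,a)  →  {above(a,a), above(b,e), above(e,b), above(e,e), marked(a), marked(e), on(a), on(e)}
3. tag(e,b)  →  {above(a,a), above(b,b), above(e,b), above(e,e), marked(a), marked(e), on(a), on(b), on(e)}
4. step(b)  →  {above(a,a), above(b,b), above(e,b), above(e,e), inpos(b), marked(a), marked(b), marked(e), on(a), on(b), on(e)}

flip(e,e); flip(a,a); tag(e,b); step(b)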